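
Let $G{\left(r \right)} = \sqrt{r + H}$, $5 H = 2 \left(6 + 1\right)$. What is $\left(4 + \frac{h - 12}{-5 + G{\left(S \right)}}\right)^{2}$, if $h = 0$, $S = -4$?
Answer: $\frac{32 \left(8 \sqrt{30} + 157 i\right)}{10 \sqrt{30} + 119 i} \approx 39.313 + 6.3118 i$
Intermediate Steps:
$H = \frac{14}{5}$ ($H = \frac{2 \left(6 + 1\right)}{5} = \frac{2 \cdot 7}{5} = \frac{1}{5} \cdot 14 = \frac{14}{5} \approx 2.8$)
$G{\left(r \right)} = \sqrt{\frac{14}{5} + r}$ ($G{\left(r \right)} = \sqrt{r + \frac{14}{5}} = \sqrt{\frac{14}{5} + r}$)
$\left(4 + \frac{h - 12}{-5 + G{\left(S \right)}}\right)^{2} = \left(4 + \frac{0 - 12}{-5 + \frac{\sqrt{70 + 25 \left(-4\right)}}{5}}\right)^{2} = \left(4 + \frac{0 - 12}{-5 + \frac{\sqrt{70 - 100}}{5}}\right)^{2} = \left(4 - \frac{12}{-5 + \frac{\sqrt{-30}}{5}}\right)^{2} = \left(4 - \frac{12}{-5 + \frac{i \sqrt{30}}{5}}\right)^{2}$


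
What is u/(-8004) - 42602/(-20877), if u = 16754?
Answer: -1464475/27849918 ≈ -0.052585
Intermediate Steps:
u/(-8004) - 42602/(-20877) = 16754/(-8004) - 42602/(-20877) = 16754*(-1/8004) - 42602*(-1/20877) = -8377/4002 + 42602/20877 = -1464475/27849918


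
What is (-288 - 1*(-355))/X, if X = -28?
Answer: -67/28 ≈ -2.3929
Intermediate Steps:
(-288 - 1*(-355))/X = (-288 - 1*(-355))/(-28) = (-288 + 355)*(-1/28) = 67*(-1/28) = -67/28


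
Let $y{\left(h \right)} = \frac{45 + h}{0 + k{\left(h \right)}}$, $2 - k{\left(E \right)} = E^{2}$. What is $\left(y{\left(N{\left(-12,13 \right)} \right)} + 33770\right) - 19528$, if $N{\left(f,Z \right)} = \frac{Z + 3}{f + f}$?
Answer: $\frac{28541}{2} \approx 14271.0$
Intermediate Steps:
$k{\left(E \right)} = 2 - E^{2}$
$N{\left(f,Z \right)} = \frac{3 + Z}{2 f}$
$y{\left(h \right)} = \frac{45 + h}{2 - h^{2}}$ ($y{\left(h \right)} = \frac{45 + h}{0 - \left(-2 + h^{2}\right)} = \frac{45 + h}{2 - h^{2}}$)
$\left(y{\left(N{\left(-12,13 \right)} \right)} + 33770\right) - 19528 = \left(\frac{-45 - \frac{3 + 13}{2 \left(-12\right)}}{-2 + \left(\frac{3 + 13}{2 \left(-12\right)}\right)^{2}} + 33770\right) - 19528 = \left(\frac{-45 - \frac{1}{2} \left(- \frac{1}{12}\right) 16}{-2 + \left(\frac{1}{2} \left(- \frac{1}{12}\right) 16\right)^{2}} + 33770\right) - 19528 = \left(\frac{-45 - - \frac{2}{3}}{-2 + \left(- \frac{2}{3}\right)^{2}} + 33770\right) - 19528 = \left(\frac{-45 + \frac{2}{3}}{-2 + \frac{4}{9}} + 33770\right) - 19528 = \left(\frac{1}{- \frac{14}{9}} \left(- \frac{133}{3}\right) + 33770\right) - 19528 = \left(\left(- \frac{9}{14}\right) \left(- \frac{133}{3}\right) + 33770\right) - 19528 = \left(\frac{57}{2} + 33770\right) - 19528 = \frac{67597}{2} - 19528 = \frac{28541}{2}$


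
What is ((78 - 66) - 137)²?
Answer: 15625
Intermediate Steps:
((78 - 66) - 137)² = (12 - 137)² = (-125)² = 15625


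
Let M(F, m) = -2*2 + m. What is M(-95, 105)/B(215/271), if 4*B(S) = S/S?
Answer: 404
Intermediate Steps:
B(S) = ¼ (B(S) = (S/S)/4 = (¼)*1 = ¼)
M(F, m) = -4 + m
M(-95, 105)/B(215/271) = (-4 + 105)/(¼) = 101*4 = 404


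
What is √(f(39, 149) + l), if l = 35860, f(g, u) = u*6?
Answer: √36754 ≈ 191.71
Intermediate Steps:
f(g, u) = 6*u
√(f(39, 149) + l) = √(6*149 + 35860) = √(894 + 35860) = √36754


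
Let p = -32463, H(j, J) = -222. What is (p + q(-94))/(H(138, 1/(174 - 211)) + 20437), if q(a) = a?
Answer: -32557/20215 ≈ -1.6105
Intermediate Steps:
(p + q(-94))/(H(138, 1/(174 - 211)) + 20437) = (-32463 - 94)/(-222 + 20437) = -32557/20215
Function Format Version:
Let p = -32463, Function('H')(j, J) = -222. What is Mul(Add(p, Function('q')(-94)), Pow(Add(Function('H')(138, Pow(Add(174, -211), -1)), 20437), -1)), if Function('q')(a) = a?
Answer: Rational(-32557, 20215) ≈ -1.6105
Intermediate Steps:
Mul(Add(p, Function('q')(-94)), Pow(Add(Function('H')(138, Pow(Add(174, -211), -1)), 20437), -1)) = Mul(Add(-32463, -94), Pow(Add(-222, 20437), -1)) = Mul(-32557, Pow(20215, -1)) = Mul(-32557, Rational(1, 20215)) = Rational(-32557, 20215)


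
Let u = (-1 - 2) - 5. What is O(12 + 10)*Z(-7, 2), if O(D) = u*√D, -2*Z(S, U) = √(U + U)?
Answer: 8*√22 ≈ 37.523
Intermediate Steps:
Z(S, U) = -√2*√U/2 (Z(S, U) = -√(U + U)/2 = -√2*√U/2)
u = -8 (u = -3 - 5 = -8)
O(D) = -8*√D
O(12 + 10)*Z(-7, 2) = (-8*√(12 + 10))*(-√2*√2/2) = -8*√22*(-1) = 8*√22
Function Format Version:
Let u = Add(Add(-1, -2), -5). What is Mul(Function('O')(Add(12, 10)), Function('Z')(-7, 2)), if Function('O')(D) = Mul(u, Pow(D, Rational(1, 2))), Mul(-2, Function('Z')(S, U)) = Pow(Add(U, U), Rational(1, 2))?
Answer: Mul(8, Pow(22, Rational(1, 2))) ≈ 37.523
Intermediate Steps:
Function('Z')(S, U) = Mul(Rational(-1, 2), Pow(2, Rational(1, 2)), Pow(U, Rational(1, 2))) (Function('Z')(S, U) = Mul(Rational(-1, 2), Pow(Add(U, U), Rational(1, 2))) = Mul(Rational(-1, 2), Pow(Mul(2, U), Rational(1, 2))) = Mul(Rational(-1, 2), Mul(Pow(2, Rational(1, 2)), Pow(U, Rational(1, 2)))) = Mul(Rational(-1, 2), Pow(2, Rational(1, 2)), Pow(U, Rational(1, 2))))
u = -8 (u = Add(-3, -5) = -8)
Function('O')(D) = Mul(-8, Pow(D, Rational(1, 2)))
Mul(Function('O')(Add(12, 10)), Function('Z')(-7, 2)) = Mul(Mul(-8, Pow(Add(12, 10), Rational(1, 2))), Mul(Rational(-1, 2), Pow(2, Rational(1, 2)), Pow(2, Rational(1, 2)))) = Mul(Mul(-8, Pow(22, Rational(1, 2))), -1) = Mul(8, Pow(22, Rational(1, 2)))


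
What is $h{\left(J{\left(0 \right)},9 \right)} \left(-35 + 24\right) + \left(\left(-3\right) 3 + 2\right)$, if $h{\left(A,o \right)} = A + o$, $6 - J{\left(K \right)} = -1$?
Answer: $-183$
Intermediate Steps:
$J{\left(K \right)} = 7$ ($J{\left(K \right)} = 6 - -1 = 6 + 1 = 7$)
$h{\left(J{\left(0 \right)},9 \right)} \left(-35 + 24\right) + \left(\left(-3\right) 3 + 2\right) = \left(7 + 9\right) \left(-35 + 24\right) + \left(\left(-3\right) 3 + 2\right) = 16 \left(-11\right) + \left(-9 + 2\right) = -176 - 7 = -183$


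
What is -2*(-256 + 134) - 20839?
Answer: -20595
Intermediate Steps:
-2*(-256 + 134) - 20839 = -2*(-122) - 20839 = 244 - 20839 = -20595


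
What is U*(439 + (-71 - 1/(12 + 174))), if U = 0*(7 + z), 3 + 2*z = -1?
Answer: 0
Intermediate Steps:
z = -2 (z = -3/2 + (½)*(-1) = -3/2 - ½ = -2)
U = 0 (U = 0*(7 - 2) = 0*5 = 0)
U*(439 + (-71 - 1/(12 + 174))) = 0*(439 + (-71 - 1/(12 + 174))) = 0*(439 + (-71 - 1/186)) = 0*(439 - 13207/186) = 0*(68447/186) = 0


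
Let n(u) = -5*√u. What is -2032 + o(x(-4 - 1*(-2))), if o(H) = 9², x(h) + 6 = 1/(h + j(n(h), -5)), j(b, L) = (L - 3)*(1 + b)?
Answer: -1951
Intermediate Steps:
j(b, L) = (1 + b)*(-3 + L) (j(b, L) = (-3 + L)*(1 + b) = (1 + b)*(-3 + L))
x(h) = -6 + 1/(-8 + h + 40*√h) (x(h) = -6 + 1/(h + (-3 - 5 - (-15)*√h - (-25)*√h)) = -6 + 1/(h + (-3 - 5 + 15*√h + 25*√h)) = -6 + 1/(h + (-8 + 40*√h)) = -6 + 1/(-8 + h + 40*√h))
o(H) = 81
-2032 + o(x(-4 - 1*(-2))) = -2032 + 81 = -1951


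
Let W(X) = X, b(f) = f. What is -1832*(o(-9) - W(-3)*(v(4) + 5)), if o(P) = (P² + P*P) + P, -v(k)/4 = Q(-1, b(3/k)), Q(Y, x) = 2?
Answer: -263808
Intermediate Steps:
v(k) = -8 (v(k) = -4*2 = -8)
o(P) = P + 2*P² (o(P) = (P² + P²) + P = 2*P² + P = P + 2*P²)
-1832*(o(-9) - W(-3)*(v(4) + 5)) = -1832*(-9*(1 + 2*(-9)) - (-3)*(-8 + 5)) = -1832*(-9*(1 - 18) - (-3)*(-3)) = -1832*(-9*(-17) - 1*9) = -1832*(153 - 9) = -1832*144 = -263808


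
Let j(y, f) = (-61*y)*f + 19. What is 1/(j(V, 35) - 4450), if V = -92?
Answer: 1/191989 ≈ 5.2086e-6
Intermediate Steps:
j(y, f) = 19 - 61*f*y (j(y, f) = -61*f*y + 19 = 19 - 61*f*y)
1/(j(V, 35) - 4450) = 1/((19 - 61*35*(-92)) - 4450) = 1/((19 + 196420) - 4450) = 1/(196439 - 4450) = 1/191989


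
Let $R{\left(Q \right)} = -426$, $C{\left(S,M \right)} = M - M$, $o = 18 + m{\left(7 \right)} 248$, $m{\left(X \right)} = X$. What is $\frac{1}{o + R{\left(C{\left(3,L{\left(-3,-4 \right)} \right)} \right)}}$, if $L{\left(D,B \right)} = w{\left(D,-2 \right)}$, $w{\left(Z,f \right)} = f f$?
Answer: $\frac{1}{1328} \approx 0.00075301$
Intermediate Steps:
$w{\left(Z,f \right)} = f^{2}$
$o = 1754$ ($o = 18 + 7 \cdot 248 = 18 + 1736 = 1754$)
$L{\left(D,B \right)} = 4$ ($L{\left(D,B \right)} = \left(-2\right)^{2} = 4$)
$C{\left(S,M \right)} = 0$
$\frac{1}{o + R{\left(C{\left(3,L{\left(-3,-4 \right)} \right)} \right)}} = \frac{1}{1754 - 426} = \frac{1}{1328}$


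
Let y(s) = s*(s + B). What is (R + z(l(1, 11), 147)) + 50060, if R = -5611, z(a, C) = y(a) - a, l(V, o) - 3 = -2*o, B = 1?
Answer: 44810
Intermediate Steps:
y(s) = s*(1 + s) (y(s) = s*(s + 1) = s*(1 + s))
l(V, o) = 3 - 2*o
z(a, C) = -a + a*(1 + a) (z(a, C) = a*(1 + a) - a = -a + a*(1 + a))
(R + z(l(1, 11), 147)) + 50060 = (-5611 + (3 - 2*11)²) + 50060 = (-5611 + (3 - 22)²) + 50060 = (-5611 + (-19)²) + 50060 = (-5611 + 361) + 50060 = -5250 + 50060 = 44810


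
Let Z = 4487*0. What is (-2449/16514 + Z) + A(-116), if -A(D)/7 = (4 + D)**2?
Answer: -1450063761/16514 ≈ -87808.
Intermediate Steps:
A(D) = -7*(4 + D)**2
Z = 0
(-2449/16514 + Z) + A(-116) = (-2449/16514 + 0) - 7*(4 - 116)**2 = (-2449*1/16514 + 0) - 7*(-112)**2 = (-2449/16514 + 0) - 7*12544 = -2449/16514 - 87808 = -1450063761/16514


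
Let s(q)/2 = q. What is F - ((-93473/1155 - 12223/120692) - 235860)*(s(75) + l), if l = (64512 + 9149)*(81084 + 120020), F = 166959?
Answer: 22146218615781511842607/6336330 ≈ 3.4951e+15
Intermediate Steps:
s(q) = 2*q
l = 14813521744 (l = 73661*201104 = 14813521744)
F - ((-93473/1155 - 12223/120692) - 235860)*(s(75) + l) = 166959 - ((-93473/1155 - 12223/120692) - 235860)*(2*75 + 14813521744) = 166959 - ((-93473*1/1155 - 12223*1/120692) - 235860)*(150 + 14813521744) = 166959 - ((-93473/1155 - 12223/120692) - 235860)*14813521894 = 166959 - (-1026869171/12672660 - 235860)*14813521894 = 166959 - (-2990000456771)*14813521894/12672660 = 166959 - 1*(-22146218614723604522137/6336330) = 166959 + 22146218614723604522137/6336330 = 22146218615781511842607/6336330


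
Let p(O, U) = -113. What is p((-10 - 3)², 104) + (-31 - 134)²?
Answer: 27112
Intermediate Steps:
p((-10 - 3)², 104) + (-31 - 134)² = -113 + (-31 - 134)² = -113 + (-165)² = -113 + 27225 = 27112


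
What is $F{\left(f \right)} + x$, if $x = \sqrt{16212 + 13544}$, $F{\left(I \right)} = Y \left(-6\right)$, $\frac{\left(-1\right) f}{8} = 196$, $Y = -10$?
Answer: $60 + 2 \sqrt{7439} \approx 232.5$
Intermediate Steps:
$f = -1568$ ($f = \left(-8\right) 196 = -1568$)
$F{\left(I \right)} = 60$ ($F{\left(I \right)} = \left(-10\right) \left(-6\right) = 60$)
$x = 2 \sqrt{7439}$ ($x = \sqrt{29756} = 2 \sqrt{7439} \approx 172.5$)
$F{\left(f \right)} + x = 60 + 2 \sqrt{7439}$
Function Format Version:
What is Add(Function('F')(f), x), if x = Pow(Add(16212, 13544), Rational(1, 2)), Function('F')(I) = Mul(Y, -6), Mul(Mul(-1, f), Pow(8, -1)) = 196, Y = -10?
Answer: Add(60, Mul(2, Pow(7439, Rational(1, 2)))) ≈ 232.50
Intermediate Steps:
f = -1568 (f = Mul(-8, 196) = -1568)
Function('F')(I) = 60 (Function('F')(I) = Mul(-10, -6) = 60)
x = Mul(2, Pow(7439, Rational(1, 2))) (x = Pow(29756, Rational(1, 2)) = Mul(2, Pow(7439, Rational(1, 2))) ≈ 172.50)
Add(Function('F')(f), x) = Add(60, Mul(2, Pow(7439, Rational(1, 2))))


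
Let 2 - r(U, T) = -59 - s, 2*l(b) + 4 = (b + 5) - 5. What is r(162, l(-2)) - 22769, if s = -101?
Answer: -22809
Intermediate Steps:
l(b) = -2 + b/2 (l(b) = -2 + ((b + 5) - 5)/2 = -2 + ((5 + b) - 5)/2 = -2 + b/2)
r(U, T) = -40 (r(U, T) = 2 - (-59 - 1*(-101)) = 2 - (-59 + 101) = 2 - 1*42 = 2 - 42 = -40)
r(162, l(-2)) - 22769 = -40 - 22769 = -22809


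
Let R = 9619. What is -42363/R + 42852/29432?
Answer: -208658607/70776602 ≈ -2.9481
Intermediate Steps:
-42363/R + 42852/29432 = -42363/9619 + 42852/29432 = -42363*1/9619 + 42852*(1/29432) = -42363/9619 + 10713/7358 = -208658607/70776602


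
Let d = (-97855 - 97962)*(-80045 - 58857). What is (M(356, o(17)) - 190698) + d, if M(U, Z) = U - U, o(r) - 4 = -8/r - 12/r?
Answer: 27199182236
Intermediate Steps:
o(r) = 4 - 20/r (o(r) = 4 + (-8/r - 12/r) = 4 - 20/r)
M(U, Z) = 0
d = 27199372934 (d = -195817*(-138902) = 27199372934)
(M(356, o(17)) - 190698) + d = (0 - 190698) + 27199372934 = -190698 + 27199372934 = 27199182236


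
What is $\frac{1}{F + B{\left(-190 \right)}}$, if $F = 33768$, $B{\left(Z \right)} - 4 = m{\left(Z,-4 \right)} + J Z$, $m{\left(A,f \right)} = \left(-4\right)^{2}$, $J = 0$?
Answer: $\frac{1}{33788} \approx 2.9596 \cdot 10^{-5}$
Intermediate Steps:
$m{\left(A,f \right)} = 16$
$B{\left(Z \right)} = 20$ ($B{\left(Z \right)} = 4 + \left(16 + 0 Z\right) = 4 + \left(16 + 0\right) = 4 + 16 = 20$)
$\frac{1}{F + B{\left(-190 \right)}} = \frac{1}{33768 + 20} = \frac{1}{33788}$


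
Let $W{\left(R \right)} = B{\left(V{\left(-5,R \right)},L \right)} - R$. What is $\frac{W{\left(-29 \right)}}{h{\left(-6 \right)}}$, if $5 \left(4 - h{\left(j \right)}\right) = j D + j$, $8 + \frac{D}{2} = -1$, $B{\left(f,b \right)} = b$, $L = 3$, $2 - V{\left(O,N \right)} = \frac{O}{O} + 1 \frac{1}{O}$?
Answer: $- \frac{80}{41} \approx -1.9512$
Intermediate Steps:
$V{\left(O,N \right)} = 1 - \frac{1}{O}$ ($V{\left(O,N \right)} = 2 - \left(\frac{O}{O} + 1 \frac{1}{O}\right) = 2 - \left(1 + \frac{1}{O}\right) = 1 - \frac{1}{O}$)
$D = -18$ ($D = -16 + 2 \left(-1\right) = -16 - 2 = -18$)
$h{\left(j \right)} = 4 + \frac{17 j}{5}$ ($h{\left(j \right)} = 4 - \frac{j \left(-18\right) + j}{5} = 4 - \frac{- 18 j + j}{5} = 4 - \frac{\left(-17\right) j}{5} = 4 + \frac{17 j}{5}$)
$W{\left(R \right)} = 3 - R$
$\frac{W{\left(-29 \right)}}{h{\left(-6 \right)}} = \frac{3 - -29}{4 + \frac{17}{5} \left(-6\right)} = \frac{3 + 29}{4 - \frac{102}{5}} = \frac{32}{- \frac{82}{5}} = 32 \left(- \frac{5}{82}\right) = - \frac{80}{41}$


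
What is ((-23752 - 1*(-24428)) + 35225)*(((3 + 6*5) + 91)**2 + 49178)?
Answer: 2317553154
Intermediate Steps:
((-23752 - 1*(-24428)) + 35225)*(((3 + 6*5) + 91)**2 + 49178) = ((-23752 + 24428) + 35225)*(((3 + 30) + 91)**2 + 49178) = (676 + 35225)*((33 + 91)**2 + 49178) = 35901*(124**2 + 49178) = 35901*(15376 + 49178) = 35901*64554 = 2317553154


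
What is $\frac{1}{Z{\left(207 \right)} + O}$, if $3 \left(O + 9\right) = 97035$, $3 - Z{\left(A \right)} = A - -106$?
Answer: $\frac{1}{32026} \approx 3.1225 \cdot 10^{-5}$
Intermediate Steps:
$Z{\left(A \right)} = -103 - A$ ($Z{\left(A \right)} = 3 - \left(A - -106\right) = 3 - \left(A + 106\right) = 3 - \left(106 + A\right) = -103 - A$)
$O = 32336$ ($O = -9 + \frac{1}{3} \cdot 97035 = -9 + 32345 = 32336$)
$\frac{1}{Z{\left(207 \right)} + O} = \frac{1}{\left(-103 - 207\right) + 32336} = \frac{1}{-310 + 32336} = \frac{1}{32026}$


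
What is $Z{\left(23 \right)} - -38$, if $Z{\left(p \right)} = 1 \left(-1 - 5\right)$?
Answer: $32$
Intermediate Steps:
$Z{\left(p \right)} = -6$ ($Z{\left(p \right)} = 1 \left(-6\right) = -6$)
$Z{\left(23 \right)} - -38 = -6 - -38 = -6 + 38 = 32$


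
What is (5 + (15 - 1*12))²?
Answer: 64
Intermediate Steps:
(5 + (15 - 1*12))² = (5 + (15 - 12))² = (5 + 3)² = 8² = 64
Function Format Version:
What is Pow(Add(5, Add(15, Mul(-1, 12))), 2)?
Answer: 64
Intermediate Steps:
Pow(Add(5, Add(15, Mul(-1, 12))), 2) = Pow(Add(5, Add(15, -12)), 2) = Pow(Add(5, 3), 2) = Pow(8, 2) = 64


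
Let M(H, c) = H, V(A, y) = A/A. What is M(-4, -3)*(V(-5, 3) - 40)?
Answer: 156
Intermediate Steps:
V(A, y) = 1
M(-4, -3)*(V(-5, 3) - 40) = -4*(1 - 40) = -4*(-39) = 156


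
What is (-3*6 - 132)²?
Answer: 22500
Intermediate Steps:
(-3*6 - 132)² = (-18 - 132)² = (-150)² = 22500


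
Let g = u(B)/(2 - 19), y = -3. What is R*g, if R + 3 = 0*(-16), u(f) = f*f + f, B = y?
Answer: 18/17 ≈ 1.0588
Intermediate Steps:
B = -3
u(f) = f + f² (u(f) = f² + f = f + f²)
g = -6/17 (g = (-3*(1 - 3))/(2 - 19) = (-3*(-2))/(-17) = -1/17*6 = -6/17 ≈ -0.35294)
R = -3 (R = -3 + 0*(-16) = -3 + 0 = -3)
R*g = -3*(-6/17) = 18/17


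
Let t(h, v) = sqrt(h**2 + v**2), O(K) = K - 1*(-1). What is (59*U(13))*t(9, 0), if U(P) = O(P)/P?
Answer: 7434/13 ≈ 571.85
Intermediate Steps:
O(K) = 1 + K (O(K) = K + 1 = 1 + K)
U(P) = (1 + P)/P
(59*U(13))*t(9, 0) = (59*((1 + 13)/13))*sqrt(9**2 + 0**2) = (59*((1/13)*14))*sqrt(81 + 0) = (59*(14/13))*sqrt(81) = (826/13)*9 = 7434/13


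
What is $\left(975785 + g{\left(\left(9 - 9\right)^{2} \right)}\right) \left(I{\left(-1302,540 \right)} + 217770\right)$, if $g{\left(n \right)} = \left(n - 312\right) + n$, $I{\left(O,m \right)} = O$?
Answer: $211158689364$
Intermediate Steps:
$g{\left(n \right)} = -312 + 2 n$ ($g{\left(n \right)} = \left(-312 + n\right) + n = -312 + 2 n$)
$\left(975785 + g{\left(\left(9 - 9\right)^{2} \right)}\right) \left(I{\left(-1302,540 \right)} + 217770\right) = \left(975785 - \left(312 - 2 \left(9 - 9\right)^{2}\right)\right) \left(-1302 + 217770\right) = \left(975785 - \left(312 - 2 \cdot 0^{2}\right)\right) 216468 = \left(975785 + \left(-312 + 2 \cdot 0\right)\right) 216468 = \left(975785 + \left(-312 + 0\right)\right) 216468 = \left(975785 - 312\right) 216468 = 975473 \cdot 216468 = 211158689364$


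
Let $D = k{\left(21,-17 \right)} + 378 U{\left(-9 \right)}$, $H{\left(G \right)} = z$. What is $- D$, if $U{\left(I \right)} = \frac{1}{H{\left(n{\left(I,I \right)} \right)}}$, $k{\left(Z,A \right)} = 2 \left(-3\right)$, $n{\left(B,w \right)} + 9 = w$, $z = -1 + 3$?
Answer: $-183$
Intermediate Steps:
$z = 2$
$n{\left(B,w \right)} = -9 + w$
$k{\left(Z,A \right)} = -6$
$H{\left(G \right)} = 2$
$U{\left(I \right)} = \frac{1}{2}$
$D = 183$ ($D = -6 + 378 \cdot \frac{1}{2} = -6 + 189 = 183$)
$- D = \left(-1\right) 183 = -183$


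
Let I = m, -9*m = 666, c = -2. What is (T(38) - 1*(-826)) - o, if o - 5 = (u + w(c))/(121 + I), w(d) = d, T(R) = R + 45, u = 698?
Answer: 41792/47 ≈ 889.19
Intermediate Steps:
m = -74 (m = -1/9*666 = -74)
I = -74
T(R) = 45 + R
o = 931/47 (o = 5 + (698 - 2)/(121 - 74) = 5 + 696/47 = 931/47 ≈ 19.809)
(T(38) - 1*(-826)) - o = ((45 + 38) - 1*(-826)) - 1*931/47 = (83 + 826) - 931/47 = 909 - 931/47 = 41792/47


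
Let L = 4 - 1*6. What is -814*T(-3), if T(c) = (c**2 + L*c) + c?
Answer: -9768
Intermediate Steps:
L = -2 (L = 4 - 6 = -2)
T(c) = c**2 - c (T(c) = (c**2 - 2*c) + c = c**2 - c)
-814*T(-3) = -(-2442)*(-1 - 3) = -(-2442)*(-4) = -814*12 = -9768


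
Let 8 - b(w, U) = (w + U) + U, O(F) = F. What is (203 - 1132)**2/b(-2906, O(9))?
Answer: 863041/2896 ≈ 298.01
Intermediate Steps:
b(w, U) = 8 - w - 2*U (b(w, U) = 8 - ((w + U) + U) = 8 - ((U + w) + U) = 8 - (w + 2*U) = 8 + (-w - 2*U) = 8 - w - 2*U)
(203 - 1132)**2/b(-2906, O(9)) = (203 - 1132)**2/(8 - 1*(-2906) - 2*9) = (-929)**2/(8 + 2906 - 18) = 863041/2896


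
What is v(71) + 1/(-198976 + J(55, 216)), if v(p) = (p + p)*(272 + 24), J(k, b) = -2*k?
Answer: 8367982751/199086 ≈ 42032.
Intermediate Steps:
v(p) = 592*p (v(p) = (2*p)*296 = 592*p)
v(71) + 1/(-198976 + J(55, 216)) = 592*71 + 1/(-198976 - 2*55) = 42032 + 1/(-198976 - 110) = 42032 + 1/(-199086) = 42032 - 1/199086 = 8367982751/199086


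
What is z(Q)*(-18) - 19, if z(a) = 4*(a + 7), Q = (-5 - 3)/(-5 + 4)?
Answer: -1099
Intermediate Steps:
Q = 8 (Q = -8/(-1) = -8*(-1) = 8)
z(a) = 28 + 4*a (z(a) = 4*(7 + a) = 28 + 4*a)
z(Q)*(-18) - 19 = (28 + 4*8)*(-18) - 19 = (28 + 32)*(-18) - 19 = 60*(-18) - 19 = -1080 - 19 = -1099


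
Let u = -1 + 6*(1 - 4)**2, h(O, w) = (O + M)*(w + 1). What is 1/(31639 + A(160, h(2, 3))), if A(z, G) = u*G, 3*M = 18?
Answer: 1/33335 ≈ 2.9999e-5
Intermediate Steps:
M = 6 (M = (1/3)*18 = 6)
h(O, w) = (1 + w)*(6 + O) (h(O, w) = (O + 6)*(w + 1) = (6 + O)*(1 + w) = (1 + w)*(6 + O))
u = 53 (u = -1 + 6*(-3)**2 = -1 + 6*9 = -1 + 54 = 53)
A(z, G) = 53*G
1/(31639 + A(160, h(2, 3))) = 1/(31639 + 53*(6 + 2 + 6*3 + 2*3)) = 1/(31639 + 53*(6 + 2 + 18 + 6)) = 1/(31639 + 53*32) = 1/(31639 + 1696) = 1/33335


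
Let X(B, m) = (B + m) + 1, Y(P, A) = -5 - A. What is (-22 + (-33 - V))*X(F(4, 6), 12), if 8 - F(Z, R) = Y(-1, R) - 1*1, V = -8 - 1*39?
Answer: -264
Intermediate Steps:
V = -47 (V = -8 - 39 = -47)
F(Z, R) = 14 + R (F(Z, R) = 8 - ((-5 - R) - 1*1) = 8 - ((-5 - R) - 1) = 8 - (-6 - R) = 8 + (6 + R) = 14 + R)
X(B, m) = 1 + B + m
(-22 + (-33 - V))*X(F(4, 6), 12) = (-22 + (-33 - 1*(-47)))*(1 + (14 + 6) + 12) = (-22 + (-33 + 47))*(1 + 20 + 12) = (-22 + 14)*33 = -8*33 = -264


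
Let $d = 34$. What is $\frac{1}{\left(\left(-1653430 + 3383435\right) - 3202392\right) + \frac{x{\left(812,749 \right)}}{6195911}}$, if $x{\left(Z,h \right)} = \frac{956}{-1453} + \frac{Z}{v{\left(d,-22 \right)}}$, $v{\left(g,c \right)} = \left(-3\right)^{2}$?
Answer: $- \frac{81023928147}{119298578491405657} \approx -6.7917 \cdot 10^{-7}$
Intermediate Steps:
$v{\left(g,c \right)} = 9$
$x{\left(Z,h \right)} = - \frac{956}{1453} + \frac{Z}{9}$ ($x{\left(Z,h \right)} = \frac{956}{-1453} + \frac{Z}{9} = 956 \left(- \frac{1}{1453}\right) + Z \frac{1}{9} = - \frac{956}{1453} + \frac{Z}{9}$)
$\frac{1}{\left(\left(-1653430 + 3383435\right) - 3202392\right) + \frac{x{\left(812,749 \right)}}{6195911}} = \frac{1}{\left(\left(-1653430 + 3383435\right) - 3202392\right) + \frac{- \frac{956}{1453} + \frac{1}{9} \cdot 812}{6195911}} = \frac{1}{\left(1730005 - 3202392\right) + \left(- \frac{956}{1453} + \frac{812}{9}\right) \frac{1}{6195911}} = \frac{1}{-1472387 + \frac{1171232}{13077} \cdot \frac{1}{6195911}} = \frac{1}{-1472387 + \frac{1171232}{81023928147}} = \frac{1}{- \frac{119298578491405657}{81023928147}} = - \frac{81023928147}{119298578491405657}$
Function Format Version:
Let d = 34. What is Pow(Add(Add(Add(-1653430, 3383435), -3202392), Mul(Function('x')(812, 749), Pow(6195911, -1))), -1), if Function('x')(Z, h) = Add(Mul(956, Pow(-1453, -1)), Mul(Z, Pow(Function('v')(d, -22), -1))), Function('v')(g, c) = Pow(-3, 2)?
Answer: Rational(-81023928147, 119298578491405657) ≈ -6.7917e-7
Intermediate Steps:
Function('v')(g, c) = 9
Function('x')(Z, h) = Add(Rational(-956, 1453), Mul(Rational(1, 9), Z)) (Function('x')(Z, h) = Add(Mul(956, Pow(-1453, -1)), Mul(Z, Pow(9, -1))) = Add(Mul(956, Rational(-1, 1453)), Mul(Z, Rational(1, 9))) = Add(Rational(-956, 1453), Mul(Rational(1, 9), Z)))
Pow(Add(Add(Add(-1653430, 3383435), -3202392), Mul(Function('x')(812, 749), Pow(6195911, -1))), -1) = Pow(Add(Add(Add(-1653430, 3383435), -3202392), Mul(Add(Rational(-956, 1453), Mul(Rational(1, 9), 812)), Pow(6195911, -1))), -1) = Pow(Add(Add(1730005, -3202392), Mul(Add(Rational(-956, 1453), Rational(812, 9)), Rational(1, 6195911))), -1) = Pow(Add(-1472387, Mul(Rational(1171232, 13077), Rational(1, 6195911))), -1) = Pow(Add(-1472387, Rational(1171232, 81023928147)), -1) = Pow(Rational(-119298578491405657, 81023928147), -1) = Rational(-81023928147, 119298578491405657)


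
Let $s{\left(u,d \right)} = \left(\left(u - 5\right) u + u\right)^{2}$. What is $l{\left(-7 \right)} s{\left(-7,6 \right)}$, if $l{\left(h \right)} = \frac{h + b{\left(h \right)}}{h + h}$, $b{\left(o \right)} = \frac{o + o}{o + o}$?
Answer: $2541$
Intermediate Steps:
$s{\left(u,d \right)} = \left(u + u \left(-5 + u\right)\right)^{2}$ ($s{\left(u,d \right)} = \left(\left(-5 + u\right) u + u\right)^{2} = \left(u \left(-5 + u\right) + u\right)^{2} = \left(u + u \left(-5 + u\right)\right)^{2}$)
$b{\left(o \right)} = 1$ ($b{\left(o \right)} = \frac{2 o}{2 o} = 2 o \frac{1}{2 o} = 1$)
$l{\left(h \right)} = \frac{1 + h}{2 h}$ ($l{\left(h \right)} = \frac{h + 1}{h + h} = \frac{1 + h}{2 h}$)
$l{\left(-7 \right)} s{\left(-7,6 \right)} = \frac{1 - 7}{2 \left(-7\right)} \left(-7\right)^{2} \left(-4 - 7\right)^{2} = \frac{1}{2} \left(- \frac{1}{7}\right) \left(-6\right) 49 \left(-11\right)^{2} = \frac{3 \cdot 49 \cdot 121}{7} = \frac{3}{7} \cdot 5929 = 2541$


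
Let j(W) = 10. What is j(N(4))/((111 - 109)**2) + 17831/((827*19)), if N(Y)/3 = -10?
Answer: 114227/31426 ≈ 3.6348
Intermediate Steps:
N(Y) = -30 (N(Y) = 3*(-10) = -30)
j(N(4))/((111 - 109)**2) + 17831/((827*19)) = 10/((111 - 109)**2) + 17831/((827*19)) = 10/(2**2) + 17831/15713 = 10/4 + 17831*(1/15713) = 10*(1/4) + 17831/15713 = 5/2 + 17831/15713 = 114227/31426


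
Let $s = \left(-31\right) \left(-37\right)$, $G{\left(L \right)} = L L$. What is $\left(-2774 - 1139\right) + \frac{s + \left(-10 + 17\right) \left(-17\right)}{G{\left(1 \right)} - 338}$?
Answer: $- \frac{1319709}{337} \approx -3916.1$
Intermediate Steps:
$G{\left(L \right)} = L^{2}$
$s = 1147$
$\left(-2774 - 1139\right) + \frac{s + \left(-10 + 17\right) \left(-17\right)}{G{\left(1 \right)} - 338} = \left(-2774 - 1139\right) + \frac{1147 + \left(-10 + 17\right) \left(-17\right)}{1^{2} - 338} = -3913 + \frac{1147 + 7 \left(-17\right)}{1 - 338} = -3913 + \frac{1147 - 119}{-337} = -3913 + 1028 \left(- \frac{1}{337}\right) = -3913 - \frac{1028}{337} = - \frac{1319709}{337}$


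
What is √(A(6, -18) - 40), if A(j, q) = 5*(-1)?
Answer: 3*I*√5 ≈ 6.7082*I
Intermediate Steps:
A(j, q) = -5
√(A(6, -18) - 40) = √(-5 - 40) = √(-45) = 3*I*√5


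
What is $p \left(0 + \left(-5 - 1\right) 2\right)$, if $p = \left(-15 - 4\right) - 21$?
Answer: $480$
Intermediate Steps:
$p = -40$ ($p = \left(-15 - 4\right) - 21 = -19 - 21 = -40$)
$p \left(0 + \left(-5 - 1\right) 2\right) = - 40 \left(0 + \left(-5 - 1\right) 2\right) = - 40 \left(0 - 12\right) = \left(-40\right) \left(-12\right) = 480$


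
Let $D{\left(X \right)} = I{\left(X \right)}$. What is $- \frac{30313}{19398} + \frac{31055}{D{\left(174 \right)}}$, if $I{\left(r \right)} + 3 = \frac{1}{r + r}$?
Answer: $- \frac{209668518179}{20232114} \approx -10363.0$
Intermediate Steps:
$I{\left(r \right)} = -3 + \frac{1}{2 r}$ ($I{\left(r \right)} = -3 + \frac{1}{r + r} = -3 + \frac{1}{2 r}$)
$D{\left(X \right)} = -3 + \frac{1}{2 X}$
$- \frac{30313}{19398} + \frac{31055}{D{\left(174 \right)}} = - \frac{30313}{19398} + \frac{31055}{-3 + \frac{1}{2 \cdot 174}} = \left(-30313\right) \frac{1}{19398} + \frac{31055}{-3 + \frac{1}{2} \cdot \frac{1}{174}} = - \frac{30313}{19398} + \frac{31055}{-3 + \frac{1}{348}} = - \frac{30313}{19398} + \frac{31055}{- \frac{1043}{348}} = - \frac{30313}{19398} + 31055 \left(- \frac{348}{1043}\right) = - \frac{30313}{19398} - \frac{10807140}{1043} = - \frac{209668518179}{20232114}$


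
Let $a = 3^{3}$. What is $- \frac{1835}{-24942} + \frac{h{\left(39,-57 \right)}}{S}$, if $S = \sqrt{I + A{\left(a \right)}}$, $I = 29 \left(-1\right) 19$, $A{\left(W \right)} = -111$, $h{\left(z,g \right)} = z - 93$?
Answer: $\frac{1835}{24942} + \frac{27 i \sqrt{662}}{331} \approx 0.073571 + 2.0988 i$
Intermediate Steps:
$a = 27$
$h{\left(z,g \right)} = -93 + z$ ($h{\left(z,g \right)} = z - 93 = -93 + z$)
$I = -551$ ($I = \left(-29\right) 19 = -551$)
$S = i \sqrt{662}$ ($S = \sqrt{-551 - 111} = \sqrt{-662} = i \sqrt{662} \approx 25.729 i$)
$- \frac{1835}{-24942} + \frac{h{\left(39,-57 \right)}}{S} = - \frac{1835}{-24942} + \frac{-93 + 39}{i \sqrt{662}} = \left(-1835\right) \left(- \frac{1}{24942}\right) - 54 \left(- \frac{i \sqrt{662}}{662}\right) = \frac{1835}{24942} + \frac{27 i \sqrt{662}}{331}$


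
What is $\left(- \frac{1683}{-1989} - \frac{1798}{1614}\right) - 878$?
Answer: $- \frac{9213908}{10491} \approx -878.27$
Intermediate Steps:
$\left(- \frac{1683}{-1989} - \frac{1798}{1614}\right) - 878 = \left(\left(-1683\right) \left(- \frac{1}{1989}\right) - \frac{899}{807}\right) - 878 = \left(\frac{11}{13} - \frac{899}{807}\right) - 878 = - \frac{2810}{10491} - 878 = - \frac{9213908}{10491}$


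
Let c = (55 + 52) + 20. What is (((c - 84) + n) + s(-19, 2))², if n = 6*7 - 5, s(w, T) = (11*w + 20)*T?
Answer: 88804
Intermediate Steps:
s(w, T) = T*(20 + 11*w) (s(w, T) = (20 + 11*w)*T = T*(20 + 11*w))
n = 37 (n = 42 - 5 = 37)
c = 127 (c = 107 + 20 = 127)
(((c - 84) + n) + s(-19, 2))² = (((127 - 84) + 37) + 2*(20 + 11*(-19)))² = ((43 + 37) + 2*(20 - 209))² = (80 + 2*(-189))² = (80 - 378)² = (-298)² = 88804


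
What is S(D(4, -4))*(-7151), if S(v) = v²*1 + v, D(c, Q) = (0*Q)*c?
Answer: 0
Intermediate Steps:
D(c, Q) = 0 (D(c, Q) = 0*c = 0)
S(v) = v + v² (S(v) = v² + v = v + v²)
S(D(4, -4))*(-7151) = (0*(1 + 0))*(-7151) = (0*1)*(-7151) = 0*(-7151) = 0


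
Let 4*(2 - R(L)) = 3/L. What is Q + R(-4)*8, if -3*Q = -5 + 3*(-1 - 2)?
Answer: 133/6 ≈ 22.167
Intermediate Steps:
R(L) = 2 - 3/(4*L)
Q = 14/3 (Q = -(-5 + 3*(-1 - 2))/3 = -(-5 + 3*(-3))/3 = -(-5 - 9)/3 = -⅓*(-14) = 14/3 ≈ 4.6667)
Q + R(-4)*8 = 14/3 + (2 - ¾/(-4))*8 = 14/3 + (2 - ¾*(-¼))*8 = 14/3 + (2 + 3/16)*8 = 14/3 + (35/16)*8 = 14/3 + 35/2 = 133/6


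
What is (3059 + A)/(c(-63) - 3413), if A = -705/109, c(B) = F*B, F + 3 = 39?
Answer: -332726/619229 ≈ -0.53732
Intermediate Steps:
F = 36 (F = -3 + 39 = 36)
c(B) = 36*B
A = -705/109 (A = -705*1/109 = -705/109 ≈ -6.4679)
(3059 + A)/(c(-63) - 3413) = (3059 - 705/109)/(36*(-63) - 3413) = 332726/(109*(-2268 - 3413)) = (332726/109)/(-5681) = (332726/109)*(-1/5681) = -332726/619229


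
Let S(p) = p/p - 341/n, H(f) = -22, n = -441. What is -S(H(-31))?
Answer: -782/441 ≈ -1.7732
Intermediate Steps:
S(p) = 782/441 (S(p) = p/p - 341/(-441) = 1 - 341*(-1/441) = 1 + 341/441 = 782/441)
-S(H(-31)) = -1*782/441 = -782/441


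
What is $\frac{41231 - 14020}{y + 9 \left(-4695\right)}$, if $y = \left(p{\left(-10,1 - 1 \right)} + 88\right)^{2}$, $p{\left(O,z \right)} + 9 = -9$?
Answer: $- \frac{27211}{37355} \approx -0.72844$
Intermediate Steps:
$p{\left(O,z \right)} = -18$ ($p{\left(O,z \right)} = -9 - 9 = -18$)
$y = 4900$ ($y = \left(-18 + 88\right)^{2} = 70^{2} = 4900$)
$\frac{41231 - 14020}{y + 9 \left(-4695\right)} = \frac{41231 - 14020}{4900 + 9 \left(-4695\right)} = \frac{27211}{4900 - 42255} = \frac{27211}{-37355} = 27211 \left(- \frac{1}{37355}\right) = - \frac{27211}{37355}$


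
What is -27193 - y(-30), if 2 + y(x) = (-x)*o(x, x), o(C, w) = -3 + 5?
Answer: -27251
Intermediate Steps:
o(C, w) = 2
y(x) = -2 - 2*x (y(x) = -2 - x*2 = -2 - 2*x)
-27193 - y(-30) = -27193 - (-2 - 2*(-30)) = -27193 - (-2 + 60) = -27193 - 1*58 = -27193 - 58 = -27251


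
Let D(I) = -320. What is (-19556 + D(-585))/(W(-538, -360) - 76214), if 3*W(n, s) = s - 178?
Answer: 14907/57295 ≈ 0.26018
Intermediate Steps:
W(n, s) = -178/3 + s/3 (W(n, s) = (s - 178)/3 = (-178 + s)/3 = -178/3 + s/3)
(-19556 + D(-585))/(W(-538, -360) - 76214) = (-19556 - 320)/((-178/3 + (⅓)*(-360)) - 76214) = -19876/((-178/3 - 120) - 76214) = -19876/(-538/3 - 76214) = -19876/(-229180/3) = -19876*(-3/229180) = 14907/57295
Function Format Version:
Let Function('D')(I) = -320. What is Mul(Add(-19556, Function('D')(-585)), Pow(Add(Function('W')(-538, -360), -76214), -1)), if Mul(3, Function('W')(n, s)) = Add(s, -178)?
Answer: Rational(14907, 57295) ≈ 0.26018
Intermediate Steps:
Function('W')(n, s) = Add(Rational(-178, 3), Mul(Rational(1, 3), s)) (Function('W')(n, s) = Mul(Rational(1, 3), Add(s, -178)) = Mul(Rational(1, 3), Add(-178, s)) = Add(Rational(-178, 3), Mul(Rational(1, 3), s)))
Mul(Add(-19556, Function('D')(-585)), Pow(Add(Function('W')(-538, -360), -76214), -1)) = Mul(Add(-19556, -320), Pow(Add(Add(Rational(-178, 3), Mul(Rational(1, 3), -360)), -76214), -1)) = Mul(-19876, Pow(Add(Add(Rational(-178, 3), -120), -76214), -1)) = Mul(-19876, Pow(Add(Rational(-538, 3), -76214), -1)) = Mul(-19876, Pow(Rational(-229180, 3), -1)) = Mul(-19876, Rational(-3, 229180)) = Rational(14907, 57295)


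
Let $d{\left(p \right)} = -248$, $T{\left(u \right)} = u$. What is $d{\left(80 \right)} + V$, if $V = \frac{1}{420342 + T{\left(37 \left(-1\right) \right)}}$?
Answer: $- \frac{104235639}{420305} \approx -248.0$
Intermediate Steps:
$V = \frac{1}{420305}$ ($V = \frac{1}{420342 + 37 \left(-1\right)} = \frac{1}{420342 - 37} = \frac{1}{420305} \approx 2.3792 \cdot 10^{-6}$)
$d{\left(80 \right)} + V = -248 + \frac{1}{420305} = - \frac{104235639}{420305}$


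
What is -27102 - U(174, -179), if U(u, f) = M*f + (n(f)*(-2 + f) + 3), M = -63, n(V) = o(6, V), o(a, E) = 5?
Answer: -37477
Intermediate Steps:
n(V) = 5
U(u, f) = -7 - 58*f (U(u, f) = -63*f + (5*(-2 + f) + 3) = -63*f + ((-10 + 5*f) + 3) = -63*f + (-7 + 5*f) = -7 - 58*f)
-27102 - U(174, -179) = -27102 - (-7 - 58*(-179)) = -27102 - (-7 + 10382) = -27102 - 1*10375 = -27102 - 10375 = -37477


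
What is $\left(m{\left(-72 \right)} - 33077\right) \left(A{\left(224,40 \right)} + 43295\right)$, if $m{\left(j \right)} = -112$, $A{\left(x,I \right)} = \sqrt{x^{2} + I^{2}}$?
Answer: $-1436917755 - 265512 \sqrt{809} \approx -1.4445 \cdot 10^{9}$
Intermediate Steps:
$A{\left(x,I \right)} = \sqrt{I^{2} + x^{2}}$
$\left(m{\left(-72 \right)} - 33077\right) \left(A{\left(224,40 \right)} + 43295\right) = \left(-112 - 33077\right) \left(\sqrt{40^{2} + 224^{2}} + 43295\right) = - 33189 \left(\sqrt{1600 + 50176} + 43295\right) = - 33189 \left(\sqrt{51776} + 43295\right) = - 33189 \left(8 \sqrt{809} + 43295\right) = - 33189 \left(43295 + 8 \sqrt{809}\right) = -1436917755 - 265512 \sqrt{809}$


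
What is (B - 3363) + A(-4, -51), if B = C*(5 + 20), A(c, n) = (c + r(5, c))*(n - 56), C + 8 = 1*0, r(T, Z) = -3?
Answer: -2814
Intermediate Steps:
C = -8 (C = -8 + 1*0 = -8 + 0 = -8)
A(c, n) = (-56 + n)*(-3 + c) (A(c, n) = (c - 3)*(n - 56) = (-3 + c)*(-56 + n) = (-56 + n)*(-3 + c))
B = -200 (B = -8*(5 + 20) = -8*25 = -200)
(B - 3363) + A(-4, -51) = (-200 - 3363) + (168 - 56*(-4) - 3*(-51) - 4*(-51)) = -3563 + (168 + 224 + 153 + 204) = -3563 + 749 = -2814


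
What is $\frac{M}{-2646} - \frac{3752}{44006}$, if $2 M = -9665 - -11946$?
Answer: $- \frac{60116635}{116439876} \approx -0.51629$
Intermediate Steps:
$M = \frac{2281}{2}$ ($M = \frac{-9665 - -11946}{2} = \frac{-9665 + 11946}{2} = \frac{1}{2} \cdot 2281 = \frac{2281}{2} \approx 1140.5$)
$\frac{M}{-2646} - \frac{3752}{44006} = \frac{2281}{2 \left(-2646\right)} - \frac{3752}{44006} = \frac{2281}{2} \left(- \frac{1}{2646}\right) - \frac{1876}{22003} = - \frac{2281}{5292} - \frac{1876}{22003} = - \frac{60116635}{116439876}$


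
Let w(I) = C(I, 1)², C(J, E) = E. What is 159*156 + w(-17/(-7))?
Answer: 24805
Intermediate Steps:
w(I) = 1 (w(I) = 1² = 1)
159*156 + w(-17/(-7)) = 159*156 + 1 = 24804 + 1 = 24805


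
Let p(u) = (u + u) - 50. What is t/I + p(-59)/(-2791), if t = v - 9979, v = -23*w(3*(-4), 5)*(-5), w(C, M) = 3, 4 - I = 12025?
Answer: 28908022/33550611 ≈ 0.86162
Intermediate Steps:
I = -12021 (I = 4 - 1*12025 = 4 - 12025 = -12021)
p(u) = -50 + 2*u (p(u) = 2*u - 50 = -50 + 2*u)
v = 345 (v = -23*3*(-5) = -69*(-5) = 345)
t = -9634 (t = 345 - 9979 = -9634)
t/I + p(-59)/(-2791) = -9634/(-12021) + (-50 + 2*(-59))/(-2791) = -9634*(-1/12021) + (-50 - 118)*(-1/2791) = 9634/12021 - 168*(-1/2791) = 9634/12021 + 168/2791 = 28908022/33550611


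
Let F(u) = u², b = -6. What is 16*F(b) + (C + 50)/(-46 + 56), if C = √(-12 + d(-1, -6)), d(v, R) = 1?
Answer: 581 + I*√11/10 ≈ 581.0 + 0.33166*I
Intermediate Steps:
C = I*√11 (C = √(-12 + 1) = √(-11) = I*√11 ≈ 3.3166*I)
16*F(b) + (C + 50)/(-46 + 56) = 16*(-6)² + (I*√11 + 50)/(-46 + 56) = 16*36 + (50 + I*√11)/10 = 576 + (50 + I*√11)*(⅒) = 576 + (5 + I*√11/10) = 581 + I*√11/10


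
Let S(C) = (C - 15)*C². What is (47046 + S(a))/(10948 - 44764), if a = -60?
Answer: 37159/5636 ≈ 6.5932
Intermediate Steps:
S(C) = C²*(-15 + C) (S(C) = (-15 + C)*C² = C²*(-15 + C))
(47046 + S(a))/(10948 - 44764) = (47046 + (-60)²*(-15 - 60))/(10948 - 44764) = (47046 + 3600*(-75))/(-33816) = (47046 - 270000)*(-1/33816) = -222954*(-1/33816) = 37159/5636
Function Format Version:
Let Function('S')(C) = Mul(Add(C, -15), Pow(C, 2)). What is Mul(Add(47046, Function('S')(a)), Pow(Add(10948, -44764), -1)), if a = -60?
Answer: Rational(37159, 5636) ≈ 6.5932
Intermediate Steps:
Function('S')(C) = Mul(Pow(C, 2), Add(-15, C)) (Function('S')(C) = Mul(Add(-15, C), Pow(C, 2)) = Mul(Pow(C, 2), Add(-15, C)))
Mul(Add(47046, Function('S')(a)), Pow(Add(10948, -44764), -1)) = Mul(Add(47046, Mul(Pow(-60, 2), Add(-15, -60))), Pow(Add(10948, -44764), -1)) = Mul(Add(47046, Mul(3600, -75)), Pow(-33816, -1)) = Mul(Add(47046, -270000), Rational(-1, 33816)) = Mul(-222954, Rational(-1, 33816)) = Rational(37159, 5636)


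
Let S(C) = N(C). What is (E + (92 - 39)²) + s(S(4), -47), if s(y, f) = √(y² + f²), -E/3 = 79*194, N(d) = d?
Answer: -43169 + 5*√89 ≈ -43122.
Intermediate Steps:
S(C) = C
E = -45978 (E = -237*194 = -3*15326 = -45978)
s(y, f) = √(f² + y²)
(E + (92 - 39)²) + s(S(4), -47) = (-45978 + (92 - 39)²) + √((-47)² + 4²) = (-45978 + 53²) + √(2209 + 16) = (-45978 + 2809) + √2225 = -43169 + 5*√89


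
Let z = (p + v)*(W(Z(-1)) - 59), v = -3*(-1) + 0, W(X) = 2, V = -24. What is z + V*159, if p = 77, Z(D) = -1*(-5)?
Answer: -8376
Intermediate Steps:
Z(D) = 5
v = 3 (v = 3 + 0 = 3)
z = -4560 (z = (77 + 3)*(2 - 59) = 80*(-57) = -4560)
z + V*159 = -4560 - 24*159 = -4560 - 3816 = -8376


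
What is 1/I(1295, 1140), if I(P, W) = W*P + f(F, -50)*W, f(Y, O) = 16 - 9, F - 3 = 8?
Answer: 1/1484280 ≈ 6.7373e-7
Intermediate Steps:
F = 11 (F = 3 + 8 = 11)
f(Y, O) = 7
I(P, W) = 7*W + P*W (I(P, W) = W*P + 7*W = P*W + 7*W = 7*W + P*W)
1/I(1295, 1140) = 1/(1140*(7 + 1295)) = 1/(1140*1302) = 1/1484280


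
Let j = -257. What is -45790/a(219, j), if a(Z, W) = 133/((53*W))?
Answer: 32826610/7 ≈ 4.6895e+6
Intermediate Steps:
a(Z, W) = 133/(53*W) (a(Z, W) = 133*(1/(53*W)) = 133/(53*W))
-45790/a(219, j) = -45790/((133/53)/(-257)) = -45790/((133/53)*(-1/257)) = -45790/(-133/13621) = -45790*(-13621/133) = 32826610/7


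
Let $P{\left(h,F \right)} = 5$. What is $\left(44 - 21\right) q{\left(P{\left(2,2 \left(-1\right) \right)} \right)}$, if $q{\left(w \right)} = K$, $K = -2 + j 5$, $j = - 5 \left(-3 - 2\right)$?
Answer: $2829$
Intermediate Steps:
$j = 25$ ($j = \left(-5\right) \left(-5\right) = 25$)
$K = 123$ ($K = -2 + 25 \cdot 5 = -2 + 125 = 123$)
$q{\left(w \right)} = 123$
$\left(44 - 21\right) q{\left(P{\left(2,2 \left(-1\right) \right)} \right)} = \left(44 - 21\right) 123 = 23 \cdot 123 = 2829$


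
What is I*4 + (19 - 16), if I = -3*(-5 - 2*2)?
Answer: 111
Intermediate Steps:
I = 27 (I = -3*(-5 - 4) = -3*(-9) = 27)
I*4 + (19 - 16) = 27*4 + (19 - 16) = 108 + 3 = 111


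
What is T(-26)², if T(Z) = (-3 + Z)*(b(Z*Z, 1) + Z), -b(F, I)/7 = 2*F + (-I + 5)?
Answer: 76188144484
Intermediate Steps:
b(F, I) = -35 - 14*F + 7*I (b(F, I) = -7*(2*F + (-I + 5)) = -7*(2*F + (5 - I)) = -7*(5 - I + 2*F) = -35 - 14*F + 7*I)
T(Z) = (-3 + Z)*(-28 + Z - 14*Z²) (T(Z) = (-3 + Z)*((-35 - 14*Z*Z + 7*1) + Z) = (-3 + Z)*((-35 - 14*Z² + 7) + Z) = (-3 + Z)*((-28 - 14*Z²) + Z) = (-3 + Z)*(-28 + Z - 14*Z²))
T(-26)² = (84 - 31*(-26) - 14*(-26)³ + 43*(-26)²)² = (84 + 806 - 14*(-17576) + 43*676)² = (84 + 806 + 246064 + 29068)² = 276022² = 76188144484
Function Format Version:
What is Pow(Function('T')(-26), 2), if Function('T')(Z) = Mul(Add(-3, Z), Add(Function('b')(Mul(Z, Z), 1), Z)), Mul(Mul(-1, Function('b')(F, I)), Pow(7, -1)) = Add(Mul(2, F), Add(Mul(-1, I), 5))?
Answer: 76188144484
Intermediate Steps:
Function('b')(F, I) = Add(-35, Mul(-14, F), Mul(7, I)) (Function('b')(F, I) = Mul(-7, Add(Mul(2, F), Add(Mul(-1, I), 5))) = Mul(-7, Add(Mul(2, F), Add(5, Mul(-1, I)))) = Mul(-7, Add(5, Mul(-1, I), Mul(2, F))) = Add(-35, Mul(-14, F), Mul(7, I)))
Function('T')(Z) = Mul(Add(-3, Z), Add(-28, Z, Mul(-14, Pow(Z, 2)))) (Function('T')(Z) = Mul(Add(-3, Z), Add(Add(-35, Mul(-14, Mul(Z, Z)), Mul(7, 1)), Z)) = Mul(Add(-3, Z), Add(Add(-35, Mul(-14, Pow(Z, 2)), 7), Z)) = Mul(Add(-3, Z), Add(Add(-28, Mul(-14, Pow(Z, 2))), Z)) = Mul(Add(-3, Z), Add(-28, Z, Mul(-14, Pow(Z, 2)))))
Pow(Function('T')(-26), 2) = Pow(Add(84, Mul(-31, -26), Mul(-14, Pow(-26, 3)), Mul(43, Pow(-26, 2))), 2) = Pow(Add(84, 806, Mul(-14, -17576), Mul(43, 676)), 2) = Pow(Add(84, 806, 246064, 29068), 2) = Pow(276022, 2) = 76188144484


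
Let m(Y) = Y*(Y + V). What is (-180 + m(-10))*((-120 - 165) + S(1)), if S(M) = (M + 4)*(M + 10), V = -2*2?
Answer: 9200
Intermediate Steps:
V = -4
S(M) = (4 + M)*(10 + M)
m(Y) = Y*(-4 + Y) (m(Y) = Y*(Y - 4) = Y*(-4 + Y))
(-180 + m(-10))*((-120 - 165) + S(1)) = (-180 - 10*(-4 - 10))*((-120 - 165) + (40 + 1² + 14*1)) = (-180 - 10*(-14))*(-285 + (40 + 1 + 14)) = (-180 + 140)*(-285 + 55) = -40*(-230) = 9200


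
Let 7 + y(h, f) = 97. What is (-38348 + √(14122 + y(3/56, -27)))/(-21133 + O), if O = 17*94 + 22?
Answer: 38348/19513 - 2*√3553/19513 ≈ 1.9591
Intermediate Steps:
y(h, f) = 90 (y(h, f) = -7 + 97 = 90)
O = 1620 (O = 1598 + 22 = 1620)
(-38348 + √(14122 + y(3/56, -27)))/(-21133 + O) = (-38348 + √(14122 + 90))/(-21133 + 1620) = (-38348 + √14212)/(-19513) = (-38348 + 2*√3553)*(-1/19513) = 38348/19513 - 2*√3553/19513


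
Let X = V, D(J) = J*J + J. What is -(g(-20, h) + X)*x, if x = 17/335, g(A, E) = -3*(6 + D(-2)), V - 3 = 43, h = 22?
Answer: -374/335 ≈ -1.1164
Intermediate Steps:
D(J) = J + J² (D(J) = J² + J = J + J²)
V = 46 (V = 3 + 43 = 46)
X = 46
g(A, E) = -24 (g(A, E) = -3*(6 - 2*(1 - 2)) = -3*(6 - 2*(-1)) = -3*(6 + 2) = -3*8 = -24)
x = 17/335 (x = 17*(1/335) = 17/335 ≈ 0.050746)
-(g(-20, h) + X)*x = -(-24 + 46)*17/335 = -22*17/335 = -1*374/335 = -374/335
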